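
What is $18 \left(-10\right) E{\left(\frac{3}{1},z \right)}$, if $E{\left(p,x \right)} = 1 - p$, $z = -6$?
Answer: $360$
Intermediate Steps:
$18 \left(-10\right) E{\left(\frac{3}{1},z \right)} = 18 \left(-10\right) \left(1 - \frac{3}{1}\right) = - 180 \left(1 - 3 \cdot 1\right) = - 180 \left(1 - 3\right) = \left(-180\right) \left(-2\right) = 360$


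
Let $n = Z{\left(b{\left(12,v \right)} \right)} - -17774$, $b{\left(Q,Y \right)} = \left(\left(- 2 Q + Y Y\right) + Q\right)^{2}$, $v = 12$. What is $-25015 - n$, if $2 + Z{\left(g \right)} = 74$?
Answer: $-42861$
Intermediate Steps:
$b{\left(Q,Y \right)} = \left(Y^{2} - Q\right)^{2}$ ($b{\left(Q,Y \right)} = \left(\left(- 2 Q + Y^{2}\right) + Q\right)^{2} = \left(\left(Y^{2} - 2 Q\right) + Q\right)^{2} = \left(Y^{2} - Q\right)^{2}$)
$Z{\left(g \right)} = 72$ ($Z{\left(g \right)} = -2 + 74 = 72$)
$n = 17846$ ($n = 72 - -17774 = 72 + 17774 = 17846$)
$-25015 - n = -25015 - 17846 = -42861$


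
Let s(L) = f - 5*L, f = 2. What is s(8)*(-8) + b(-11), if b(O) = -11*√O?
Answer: 304 - 11*I*√11 ≈ 304.0 - 36.483*I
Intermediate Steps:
s(L) = 2 - 5*L
s(8)*(-8) + b(-11) = (2 - 5*8)*(-8) - 11*I*√11 = (2 - 40)*(-8) - 11*I*√11 = -38*(-8) - 11*I*√11 = 304 - 11*I*√11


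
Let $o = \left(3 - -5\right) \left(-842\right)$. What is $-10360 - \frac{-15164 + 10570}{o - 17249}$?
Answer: $- \frac{248489194}{23985} \approx -10360.0$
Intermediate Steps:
$o = -6736$ ($o = \left(3 + 5\right) \left(-842\right) = 8 \left(-842\right) = -6736$)
$-10360 - \frac{-15164 + 10570}{o - 17249} = -10360 - \frac{-15164 + 10570}{-6736 - 17249} = -10360 - - \frac{4594}{-23985} = -10360 - \left(-4594\right) \left(- \frac{1}{23985}\right) = -10360 - \frac{4594}{23985} = - \frac{248489194}{23985}$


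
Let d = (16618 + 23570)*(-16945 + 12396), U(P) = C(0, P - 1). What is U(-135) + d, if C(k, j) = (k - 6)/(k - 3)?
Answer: -182815210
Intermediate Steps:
C(k, j) = (-6 + k)/(-3 + k)
U(P) = 2 (U(P) = (-6 + 0)/(-3 + 0) = -6/(-3) = -1/3*(-6) = 2)
d = -182815212 (d = 40188*(-4549) = -182815212)
U(-135) + d = 2 - 182815212 = -182815210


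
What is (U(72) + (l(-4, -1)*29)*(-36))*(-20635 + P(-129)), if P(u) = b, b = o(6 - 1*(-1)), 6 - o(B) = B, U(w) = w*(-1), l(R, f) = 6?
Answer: 130749696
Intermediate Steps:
U(w) = -w
o(B) = 6 - B
b = -1 (b = 6 - (6 - 1*(-1)) = 6 - (6 + 1) = 6 - 1*7 = 6 - 7 = -1)
P(u) = -1
(U(72) + (l(-4, -1)*29)*(-36))*(-20635 + P(-129)) = (-1*72 + (6*29)*(-36))*(-20635 - 1) = (-72 + 174*(-36))*(-20636) = (-72 - 6264)*(-20636) = -6336*(-20636) = 130749696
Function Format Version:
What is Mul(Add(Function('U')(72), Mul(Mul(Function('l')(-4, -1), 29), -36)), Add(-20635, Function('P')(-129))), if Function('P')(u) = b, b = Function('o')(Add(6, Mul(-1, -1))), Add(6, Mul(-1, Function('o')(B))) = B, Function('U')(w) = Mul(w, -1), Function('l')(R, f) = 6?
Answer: 130749696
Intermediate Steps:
Function('U')(w) = Mul(-1, w)
Function('o')(B) = Add(6, Mul(-1, B))
b = -1 (b = Add(6, Mul(-1, Add(6, Mul(-1, -1)))) = Add(6, Mul(-1, Add(6, 1))) = Add(6, Mul(-1, 7)) = Add(6, -7) = -1)
Function('P')(u) = -1
Mul(Add(Function('U')(72), Mul(Mul(Function('l')(-4, -1), 29), -36)), Add(-20635, Function('P')(-129))) = Mul(Add(Mul(-1, 72), Mul(Mul(6, 29), -36)), Add(-20635, -1)) = Mul(Add(-72, Mul(174, -36)), -20636) = Mul(Add(-72, -6264), -20636) = Mul(-6336, -20636) = 130749696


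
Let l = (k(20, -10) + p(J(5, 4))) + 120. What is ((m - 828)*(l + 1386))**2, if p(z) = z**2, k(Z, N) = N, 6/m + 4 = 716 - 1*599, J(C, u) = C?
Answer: 20249778945751524/12769 ≈ 1.5859e+12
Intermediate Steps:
m = 6/113 (m = 6/(-4 + (716 - 1*599)) = 6/(-4 + (716 - 599)) = 6/(-4 + 117) = 6/113 ≈ 0.053097)
l = 135 (l = (-10 + 5**2) + 120 = (-10 + 25) + 120 = 15 + 120 = 135)
((m - 828)*(l + 1386))**2 = ((6/113 - 828)*(135 + 1386))**2 = (-93558/113*1521)**2 = (-142301718/113)**2 = 20249778945751524/12769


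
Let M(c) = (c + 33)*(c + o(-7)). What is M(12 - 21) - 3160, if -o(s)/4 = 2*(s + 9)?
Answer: -3760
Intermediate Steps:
o(s) = -72 - 8*s (o(s) = -8*(s + 9) = -8*(9 + s) = -4*(18 + 2*s) = -72 - 8*s)
M(c) = (-16 + c)*(33 + c) (M(c) = (c + 33)*(c + (-72 - 8*(-7))) = (33 + c)*(c + (-72 + 56)) = (33 + c)*(c - 16) = (33 + c)*(-16 + c) = (-16 + c)*(33 + c))
M(12 - 21) - 3160 = (-528 + (12 - 21)² + 17*(12 - 21)) - 3160 = (-528 + (-9)² + 17*(-9)) - 3160 = (-528 + 81 - 153) - 3160 = -600 - 3160 = -3760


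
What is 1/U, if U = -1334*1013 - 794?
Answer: -1/1352136 ≈ -7.3957e-7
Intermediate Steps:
U = -1352136 (U = -1351342 - 794 = -1352136)
1/U = 1/(-1352136) = -1/1352136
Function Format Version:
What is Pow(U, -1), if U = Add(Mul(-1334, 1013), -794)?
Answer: Rational(-1, 1352136) ≈ -7.3957e-7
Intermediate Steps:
U = -1352136 (U = Add(-1351342, -794) = -1352136)
Pow(U, -1) = Pow(-1352136, -1) = Rational(-1, 1352136)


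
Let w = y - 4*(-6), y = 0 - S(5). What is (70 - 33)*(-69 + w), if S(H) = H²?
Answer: -2590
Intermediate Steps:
y = -25 (y = 0 - 1*5² = 0 - 1*25 = 0 - 25 = -25)
w = -1 (w = -25 - 4*(-6) = -25 + 24 = -1)
(70 - 33)*(-69 + w) = (70 - 33)*(-69 - 1) = 37*(-70) = -2590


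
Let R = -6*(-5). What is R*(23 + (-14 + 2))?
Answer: 330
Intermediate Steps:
R = 30
R*(23 + (-14 + 2)) = 30*(23 + (-14 + 2)) = 30*(23 - 12) = 30*11 = 330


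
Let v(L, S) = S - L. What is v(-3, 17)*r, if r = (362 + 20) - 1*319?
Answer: 1260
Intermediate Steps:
r = 63 (r = 382 - 319 = 63)
v(-3, 17)*r = (17 - 1*(-3))*63 = (17 + 3)*63 = 20*63 = 1260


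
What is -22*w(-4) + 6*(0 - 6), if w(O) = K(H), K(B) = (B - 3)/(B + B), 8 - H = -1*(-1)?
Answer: -296/7 ≈ -42.286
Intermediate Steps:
H = 7 (H = 8 - (-1)*(-1) = 8 - 1*1 = 8 - 1 = 7)
K(B) = (-3 + B)/(2*B) (K(B) = (-3 + B)/((2*B)) = (-3 + B)*(1/(2*B)) = (-3 + B)/(2*B))
w(O) = 2/7 (w(O) = (½)*(-3 + 7)/7 = (½)*(⅐)*4 = 2/7)
-22*w(-4) + 6*(0 - 6) = -22*2/7 + 6*(0 - 6) = -44/7 + 6*(-6) = -44/7 - 36 = -296/7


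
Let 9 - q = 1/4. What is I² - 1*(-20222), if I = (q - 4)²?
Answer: 5307153/256 ≈ 20731.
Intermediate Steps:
q = 35/4 (q = 9 - 1/4 = 9 - 1*¼ = 9 - ¼ = 35/4 ≈ 8.7500)
I = 361/16 (I = (35/4 - 4)² = (19/4)² = 361/16 ≈ 22.563)
I² - 1*(-20222) = (361/16)² - 1*(-20222) = 130321/256 + 20222 = 5307153/256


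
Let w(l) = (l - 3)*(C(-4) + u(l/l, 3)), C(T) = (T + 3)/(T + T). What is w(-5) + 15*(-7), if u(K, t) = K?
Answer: -114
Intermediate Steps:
C(T) = (3 + T)/(2*T) (C(T) = (3 + T)/((2*T)) = (3 + T)*(1/(2*T)) = (3 + T)/(2*T))
w(l) = -27/8 + 9*l/8 (w(l) = (l - 3)*((1/2)*(3 - 4)/(-4) + l/l) = (-3 + l)*((1/2)*(-1/4)*(-1) + 1) = (-3 + l)*(1/8 + 1) = (-3 + l)*(9/8) = -27/8 + 9*l/8)
w(-5) + 15*(-7) = (-27/8 + (9/8)*(-5)) + 15*(-7) = (-27/8 - 45/8) - 105 = -9 - 105 = -114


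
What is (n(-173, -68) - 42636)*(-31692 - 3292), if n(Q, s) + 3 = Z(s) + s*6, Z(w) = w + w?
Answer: 1510714072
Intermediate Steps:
Z(w) = 2*w
n(Q, s) = -3 + 8*s (n(Q, s) = -3 + (2*s + s*6) = -3 + (2*s + 6*s) = -3 + 8*s)
(n(-173, -68) - 42636)*(-31692 - 3292) = ((-3 + 8*(-68)) - 42636)*(-31692 - 3292) = ((-3 - 544) - 42636)*(-34984) = (-547 - 42636)*(-34984) = -43183*(-34984) = 1510714072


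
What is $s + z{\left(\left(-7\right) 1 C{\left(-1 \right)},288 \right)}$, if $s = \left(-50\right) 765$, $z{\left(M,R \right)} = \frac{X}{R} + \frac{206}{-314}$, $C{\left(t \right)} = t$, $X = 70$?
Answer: $- \frac{864765337}{22608} \approx -38250.0$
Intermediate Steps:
$z{\left(M,R \right)} = - \frac{103}{157} + \frac{70}{R}$ ($z{\left(M,R \right)} = \frac{70}{R} + \frac{206}{-314} = \frac{70}{R} + 206 \left(- \frac{1}{314}\right) = \frac{70}{R} - \frac{103}{157} = - \frac{103}{157} + \frac{70}{R}$)
$s = -38250$
$s + z{\left(\left(-7\right) 1 C{\left(-1 \right)},288 \right)} = -38250 - \left(\frac{103}{157} - \frac{70}{288}\right) = -38250 + \left(- \frac{103}{157} + 70 \cdot \frac{1}{288}\right) = -38250 + \left(- \frac{103}{157} + \frac{35}{144}\right) = -38250 - \frac{9337}{22608} = - \frac{864765337}{22608}$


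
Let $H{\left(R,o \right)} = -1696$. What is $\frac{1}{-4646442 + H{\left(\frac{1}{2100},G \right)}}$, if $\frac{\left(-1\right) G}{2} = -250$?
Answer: $- \frac{1}{4648138} \approx -2.1514 \cdot 10^{-7}$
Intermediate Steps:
$G = 500$ ($G = \left(-2\right) \left(-250\right) = 500$)
$\frac{1}{-4646442 + H{\left(\frac{1}{2100},G \right)}} = \frac{1}{-4646442 - 1696} = \frac{1}{-4648138} = - \frac{1}{4648138}$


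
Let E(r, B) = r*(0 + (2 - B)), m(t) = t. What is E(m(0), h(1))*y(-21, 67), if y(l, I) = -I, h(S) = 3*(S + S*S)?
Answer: 0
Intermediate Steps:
h(S) = 3*S + 3*S**2 (h(S) = 3*(S + S**2) = 3*S + 3*S**2)
E(r, B) = r*(2 - B)
E(m(0), h(1))*y(-21, 67) = (0*(2 - 3*(1 + 1)))*(-1*67) = (0*(2 - 3*2))*(-67) = (0*(2 - 1*6))*(-67) = (0*(2 - 6))*(-67) = (0*(-4))*(-67) = 0*(-67) = 0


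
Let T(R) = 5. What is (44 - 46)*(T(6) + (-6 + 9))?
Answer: -16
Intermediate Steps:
(44 - 46)*(T(6) + (-6 + 9)) = (44 - 46)*(5 + (-6 + 9)) = -2*(5 + 3) = -2*8 = -16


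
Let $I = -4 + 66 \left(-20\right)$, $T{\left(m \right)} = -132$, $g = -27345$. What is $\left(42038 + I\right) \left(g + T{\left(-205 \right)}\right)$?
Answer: $-1118698578$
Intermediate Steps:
$I = -1324$ ($I = -4 - 1320 = -1324$)
$\left(42038 + I\right) \left(g + T{\left(-205 \right)}\right) = \left(42038 - 1324\right) \left(-27345 - 132\right) = 40714 \left(-27477\right) = -1118698578$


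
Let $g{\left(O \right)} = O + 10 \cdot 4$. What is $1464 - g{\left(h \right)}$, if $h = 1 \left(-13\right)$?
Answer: $1437$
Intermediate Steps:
$h = -13$
$g{\left(O \right)} = 40 + O$ ($g{\left(O \right)} = O + 40 = 40 + O$)
$1464 - g{\left(h \right)} = 1464 - \left(40 - 13\right) = 1464 - 27 = 1437$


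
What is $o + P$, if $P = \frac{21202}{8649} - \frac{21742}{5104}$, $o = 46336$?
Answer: $\frac{1022699767553}{22072248} \approx 46334.0$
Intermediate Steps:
$P = - \frac{39915775}{22072248}$ ($P = 21202 \cdot \frac{1}{8649} - \frac{10871}{2552} = \frac{21202}{8649} - \frac{10871}{2552} = - \frac{39915775}{22072248} \approx -1.8084$)
$o + P = 46336 - \frac{39915775}{22072248} = \frac{1022699767553}{22072248}$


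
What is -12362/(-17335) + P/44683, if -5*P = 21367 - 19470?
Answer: 545794347/774579805 ≈ 0.70463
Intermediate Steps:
P = -1897/5 (P = -(21367 - 19470)/5 = -1/5*1897 = -1897/5 ≈ -379.40)
-12362/(-17335) + P/44683 = -12362/(-17335) - 1897/5/44683 = -12362*(-1/17335) - 1897/5*1/44683 = 12362/17335 - 1897/223415 = 545794347/774579805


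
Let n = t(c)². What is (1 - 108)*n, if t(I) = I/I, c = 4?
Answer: -107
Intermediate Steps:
t(I) = 1
n = 1 (n = 1² = 1)
(1 - 108)*n = (1 - 108)*1 = -107*1 = -107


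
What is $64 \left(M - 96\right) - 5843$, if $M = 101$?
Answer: $-5523$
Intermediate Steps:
$64 \left(M - 96\right) - 5843 = 64 \left(101 - 96\right) - 5843 = 64 \cdot 5 - 5843 = 320 - 5843 = -5523$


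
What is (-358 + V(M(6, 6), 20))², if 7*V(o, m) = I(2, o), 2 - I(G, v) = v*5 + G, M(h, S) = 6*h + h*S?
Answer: 8213956/49 ≈ 1.6763e+5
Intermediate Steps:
M(h, S) = 6*h + S*h
I(G, v) = 2 - G - 5*v (I(G, v) = 2 - (v*5 + G) = 2 - (5*v + G) = 2 - (G + 5*v) = 2 + (-G - 5*v) = 2 - G - 5*v)
V(o, m) = -5*o/7 (V(o, m) = (2 - 1*2 - 5*o)/7 = (2 - 2 - 5*o)/7 = (-5*o)/7 = -5*o/7)
(-358 + V(M(6, 6), 20))² = (-358 - 30*(6 + 6)/7)² = (-358 - 30*12/7)² = (-358 - 5/7*72)² = (-358 - 360/7)² = (-2866/7)² = 8213956/49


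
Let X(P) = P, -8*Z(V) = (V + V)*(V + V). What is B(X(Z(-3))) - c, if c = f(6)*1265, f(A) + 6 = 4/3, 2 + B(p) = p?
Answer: 35381/6 ≈ 5896.8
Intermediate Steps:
Z(V) = -V**2/2 (Z(V) = -(V + V)*(V + V)/8 = -2*V*2*V/8 = -V**2/2)
B(p) = -2 + p
f(A) = -14/3 (f(A) = -6 + 4/3 = -14/3)
c = -17710/3 (c = -14/3*1265 = -17710/3 ≈ -5903.3)
B(X(Z(-3))) - c = (-2 - 1/2*(-3)**2) - 1*(-17710/3) = (-2 - 1/2*9) + 17710/3 = (-2 - 9/2) + 17710/3 = -13/2 + 17710/3 = 35381/6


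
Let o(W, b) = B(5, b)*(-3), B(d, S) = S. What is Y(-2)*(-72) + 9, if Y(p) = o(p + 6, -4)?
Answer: -855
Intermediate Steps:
o(W, b) = -3*b (o(W, b) = b*(-3) = -3*b)
Y(p) = 12 (Y(p) = -3*(-4) = 12)
Y(-2)*(-72) + 9 = 12*(-72) + 9 = -864 + 9 = -855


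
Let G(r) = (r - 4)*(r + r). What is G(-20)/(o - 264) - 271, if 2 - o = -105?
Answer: -43507/157 ≈ -277.11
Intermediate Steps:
o = 107 (o = 2 - 1*(-105) = 2 + 105 = 107)
G(r) = 2*r*(-4 + r) (G(r) = (-4 + r)*(2*r) = 2*r*(-4 + r))
G(-20)/(o - 264) - 271 = (2*(-20)*(-4 - 20))/(107 - 264) - 271 = (2*(-20)*(-24))/(-157) - 271 = 960*(-1/157) - 271 = -960/157 - 271 = -43507/157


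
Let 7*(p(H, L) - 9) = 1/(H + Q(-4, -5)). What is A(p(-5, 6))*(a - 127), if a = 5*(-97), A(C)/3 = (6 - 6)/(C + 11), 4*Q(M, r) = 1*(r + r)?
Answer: 0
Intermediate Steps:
Q(M, r) = r/2 (Q(M, r) = (1*(r + r))/4 = (1*(2*r))/4 = (2*r)/4 = r/2)
p(H, L) = 9 + 1/(7*(-5/2 + H)) (p(H, L) = 9 + 1/(7*(H + (½)*(-5))) = 9 + 1/(7*(H - 5/2)) = 9 + 1/(7*(-5/2 + H)))
A(C) = 0 (A(C) = 3*((6 - 6)/(C + 11)) = 3*(0/(11 + C)) = 3*0 = 0)
a = -485
A(p(-5, 6))*(a - 127) = 0*(-485 - 127) = 0*(-612) = 0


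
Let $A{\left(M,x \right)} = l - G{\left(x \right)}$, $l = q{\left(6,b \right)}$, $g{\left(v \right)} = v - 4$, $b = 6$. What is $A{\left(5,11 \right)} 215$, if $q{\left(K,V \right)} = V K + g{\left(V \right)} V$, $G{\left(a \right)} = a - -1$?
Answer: $7740$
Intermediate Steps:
$g{\left(v \right)} = -4 + v$
$G{\left(a \right)} = 1 + a$ ($G{\left(a \right)} = a + 1 = 1 + a$)
$q{\left(K,V \right)} = K V + V \left(-4 + V\right)$ ($q{\left(K,V \right)} = V K + \left(-4 + V\right) V = K V + V \left(-4 + V\right)$)
$l = 48$ ($l = 6 \left(-4 + 6 + 6\right) = 6 \cdot 8 = 48$)
$A{\left(M,x \right)} = 47 - x$ ($A{\left(M,x \right)} = 48 - \left(1 + x\right) = 47 - x$)
$A{\left(5,11 \right)} 215 = \left(47 - 11\right) 215 = 36 \cdot 215 = 7740$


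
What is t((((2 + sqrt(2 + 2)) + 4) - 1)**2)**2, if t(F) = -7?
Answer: 49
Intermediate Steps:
t((((2 + sqrt(2 + 2)) + 4) - 1)**2)**2 = (-7)**2 = 49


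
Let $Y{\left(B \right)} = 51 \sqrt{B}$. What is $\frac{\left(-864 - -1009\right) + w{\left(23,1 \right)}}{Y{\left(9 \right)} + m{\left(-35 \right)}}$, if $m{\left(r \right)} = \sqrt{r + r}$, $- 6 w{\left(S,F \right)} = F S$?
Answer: $\frac{43197}{46958} - \frac{847 i \sqrt{70}}{140874} \approx 0.91991 - 0.050304 i$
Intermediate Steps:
$w{\left(S,F \right)} = - \frac{F S}{6}$
$m{\left(r \right)} = \sqrt{2} \sqrt{r}$ ($m{\left(r \right)} = \sqrt{2 r} = \sqrt{2} \sqrt{r}$)
$\frac{\left(-864 - -1009\right) + w{\left(23,1 \right)}}{Y{\left(9 \right)} + m{\left(-35 \right)}} = \frac{\left(-864 - -1009\right) - \frac{1}{6} \cdot 23}{51 \sqrt{9} + \sqrt{2} \sqrt{-35}} = \frac{\left(-864 + 1009\right) - \frac{23}{6}}{51 \cdot 3 + \sqrt{2} i \sqrt{35}} = \frac{145 - \frac{23}{6}}{153 + i \sqrt{70}} = \frac{847}{6 \left(153 + i \sqrt{70}\right)}$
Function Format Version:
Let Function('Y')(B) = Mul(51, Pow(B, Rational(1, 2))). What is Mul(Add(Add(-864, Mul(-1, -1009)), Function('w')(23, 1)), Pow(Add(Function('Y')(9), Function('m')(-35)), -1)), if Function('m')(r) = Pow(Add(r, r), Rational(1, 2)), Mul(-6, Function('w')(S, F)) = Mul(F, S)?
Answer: Add(Rational(43197, 46958), Mul(Rational(-847, 140874), I, Pow(70, Rational(1, 2)))) ≈ Add(0.91991, Mul(-0.050304, I))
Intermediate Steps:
Function('w')(S, F) = Mul(Rational(-1, 6), F, S) (Function('w')(S, F) = Mul(Rational(-1, 6), Mul(F, S)) = Mul(Rational(-1, 6), F, S))
Function('m')(r) = Mul(Pow(2, Rational(1, 2)), Pow(r, Rational(1, 2))) (Function('m')(r) = Pow(Mul(2, r), Rational(1, 2)) = Mul(Pow(2, Rational(1, 2)), Pow(r, Rational(1, 2))))
Mul(Add(Add(-864, Mul(-1, -1009)), Function('w')(23, 1)), Pow(Add(Function('Y')(9), Function('m')(-35)), -1)) = Mul(Add(Add(-864, Mul(-1, -1009)), Mul(Rational(-1, 6), 1, 23)), Pow(Add(Mul(51, Pow(9, Rational(1, 2))), Mul(Pow(2, Rational(1, 2)), Pow(-35, Rational(1, 2)))), -1)) = Mul(Add(Add(-864, 1009), Rational(-23, 6)), Pow(Add(Mul(51, 3), Mul(Pow(2, Rational(1, 2)), Mul(I, Pow(35, Rational(1, 2))))), -1)) = Mul(Add(145, Rational(-23, 6)), Pow(Add(153, Mul(I, Pow(70, Rational(1, 2)))), -1)) = Mul(Rational(847, 6), Pow(Add(153, Mul(I, Pow(70, Rational(1, 2)))), -1))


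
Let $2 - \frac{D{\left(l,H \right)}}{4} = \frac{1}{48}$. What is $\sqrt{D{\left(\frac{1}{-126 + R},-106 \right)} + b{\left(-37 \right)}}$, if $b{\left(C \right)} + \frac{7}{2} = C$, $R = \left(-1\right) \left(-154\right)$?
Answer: $\frac{i \sqrt{1173}}{6} \approx 5.7082 i$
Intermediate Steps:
$R = 154$
$b{\left(C \right)} = - \frac{7}{2} + C$
$D{\left(l,H \right)} = \frac{95}{12}$ ($D{\left(l,H \right)} = 8 - \frac{4}{48} = 8 - \frac{1}{12} = \frac{95}{12}$)
$\sqrt{D{\left(\frac{1}{-126 + R},-106 \right)} + b{\left(-37 \right)}} = \sqrt{\frac{95}{12} - \frac{81}{2}} = \sqrt{- \frac{391}{12}} = \frac{i \sqrt{1173}}{6}$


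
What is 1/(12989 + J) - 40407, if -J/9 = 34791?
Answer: -12127352911/300130 ≈ -40407.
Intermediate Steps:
J = -313119 (J = -9*34791 = -313119)
1/(12989 + J) - 40407 = 1/(12989 - 313119) - 40407 = 1/(-300130) - 40407 = -1/300130 - 40407 = -12127352911/300130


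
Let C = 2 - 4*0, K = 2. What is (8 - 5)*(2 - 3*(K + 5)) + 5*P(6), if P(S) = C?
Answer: -47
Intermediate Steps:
C = 2 (C = 2 + 0 = 2)
P(S) = 2
(8 - 5)*(2 - 3*(K + 5)) + 5*P(6) = (8 - 5)*(2 - 3*(2 + 5)) + 5*2 = 3*(2 - 3*7) + 10 = 3*(2 - 21) + 10 = 3*(-19) + 10 = -57 + 10 = -47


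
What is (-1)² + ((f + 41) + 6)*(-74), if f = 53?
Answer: -7399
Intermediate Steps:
(-1)² + ((f + 41) + 6)*(-74) = (-1)² + ((53 + 41) + 6)*(-74) = 1 + (94 + 6)*(-74) = 1 + 100*(-74) = 1 - 7400 = -7399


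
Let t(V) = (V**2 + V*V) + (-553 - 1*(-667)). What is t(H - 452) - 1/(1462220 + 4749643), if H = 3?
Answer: 2505343737707/6211863 ≈ 4.0332e+5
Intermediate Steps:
t(V) = 114 + 2*V**2 (t(V) = (V**2 + V**2) + (-553 + 667) = 2*V**2 + 114 = 114 + 2*V**2)
t(H - 452) - 1/(1462220 + 4749643) = (114 + 2*(3 - 452)**2) - 1/(1462220 + 4749643) = (114 + 2*(-449)**2) - 1/6211863 = (114 + 2*201601) - 1*1/6211863 = (114 + 403202) - 1/6211863 = 403316 - 1/6211863 = 2505343737707/6211863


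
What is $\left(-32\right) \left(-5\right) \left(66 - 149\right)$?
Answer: $-13280$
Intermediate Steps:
$\left(-32\right) \left(-5\right) \left(66 - 149\right) = 160 \left(-83\right) = -13280$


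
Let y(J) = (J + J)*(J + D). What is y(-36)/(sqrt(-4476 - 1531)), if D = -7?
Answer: -3096*I*sqrt(6007)/6007 ≈ -39.946*I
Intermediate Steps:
y(J) = 2*J*(-7 + J) (y(J) = (J + J)*(J - 7) = (2*J)*(-7 + J) = 2*J*(-7 + J))
y(-36)/(sqrt(-4476 - 1531)) = (2*(-36)*(-7 - 36))/(sqrt(-4476 - 1531)) = (2*(-36)*(-43))/(sqrt(-6007)) = 3096/((I*sqrt(6007))) = 3096*(-I*sqrt(6007)/6007) = -3096*I*sqrt(6007)/6007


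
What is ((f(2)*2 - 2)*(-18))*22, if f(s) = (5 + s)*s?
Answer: -10296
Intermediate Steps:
f(s) = s*(5 + s)
((f(2)*2 - 2)*(-18))*22 = (((2*(5 + 2))*2 - 2)*(-18))*22 = (((2*7)*2 - 2)*(-18))*22 = ((14*2 - 2)*(-18))*22 = ((28 - 2)*(-18))*22 = (26*(-18))*22 = -468*22 = -10296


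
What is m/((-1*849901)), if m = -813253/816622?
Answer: 813253/694047854422 ≈ 1.1718e-6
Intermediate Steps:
m = -813253/816622 (m = -813253*1/816622 = -813253/816622 ≈ -0.99587)
m/((-1*849901)) = -813253/(816622*((-1*849901))) = -813253/816622/(-849901) = -813253/816622*(-1/849901) = 813253/694047854422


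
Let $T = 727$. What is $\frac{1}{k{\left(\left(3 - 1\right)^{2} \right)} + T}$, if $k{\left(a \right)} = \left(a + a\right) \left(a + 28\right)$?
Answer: $\frac{1}{983} \approx 0.0010173$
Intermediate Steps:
$k{\left(a \right)} = 2 a \left(28 + a\right)$
$\frac{1}{k{\left(\left(3 - 1\right)^{2} \right)} + T} = \frac{1}{2 \left(3 - 1\right)^{2} \left(28 + \left(3 - 1\right)^{2}\right) + 727} = \frac{1}{2 \cdot 2^{2} \left(28 + 2^{2}\right) + 727} = \frac{1}{2 \cdot 4 \left(28 + 4\right) + 727} = \frac{1}{2 \cdot 4 \cdot 32 + 727} = \frac{1}{256 + 727} = \frac{1}{983}$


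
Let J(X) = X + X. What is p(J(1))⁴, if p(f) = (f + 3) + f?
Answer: 2401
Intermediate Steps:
J(X) = 2*X
p(f) = 3 + 2*f (p(f) = (3 + f) + f = 3 + 2*f)
p(J(1))⁴ = (3 + 2*(2*1))⁴ = (3 + 2*2)⁴ = (3 + 4)⁴ = 7⁴ = 2401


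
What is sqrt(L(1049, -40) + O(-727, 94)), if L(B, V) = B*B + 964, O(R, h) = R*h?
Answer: sqrt(1033027) ≈ 1016.4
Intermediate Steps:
L(B, V) = 964 + B**2 (L(B, V) = B**2 + 964 = 964 + B**2)
sqrt(L(1049, -40) + O(-727, 94)) = sqrt((964 + 1049**2) - 727*94) = sqrt((964 + 1100401) - 68338) = sqrt(1101365 - 68338) = sqrt(1033027)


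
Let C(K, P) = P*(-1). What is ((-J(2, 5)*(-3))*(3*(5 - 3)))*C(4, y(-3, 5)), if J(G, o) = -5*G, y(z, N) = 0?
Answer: 0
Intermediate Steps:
C(K, P) = -P
((-J(2, 5)*(-3))*(3*(5 - 3)))*C(4, y(-3, 5)) = ((-(-5)*2*(-3))*(3*(5 - 3)))*(-1*0) = ((-1*(-10)*(-3))*(3*2))*0 = ((10*(-3))*6)*0 = -30*6*0 = -180*0 = 0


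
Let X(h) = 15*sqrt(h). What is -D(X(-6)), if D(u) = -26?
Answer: 26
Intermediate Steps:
-D(X(-6)) = -1*(-26) = 26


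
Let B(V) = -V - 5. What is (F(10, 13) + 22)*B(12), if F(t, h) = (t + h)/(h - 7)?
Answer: -2635/6 ≈ -439.17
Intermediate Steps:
B(V) = -5 - V
F(t, h) = (h + t)/(-7 + h)
(F(10, 13) + 22)*B(12) = ((13 + 10)/(-7 + 13) + 22)*(-5 - 1*12) = (23/6 + 22)*(-5 - 12) = ((⅙)*23 + 22)*(-17) = (23/6 + 22)*(-17) = (155/6)*(-17) = -2635/6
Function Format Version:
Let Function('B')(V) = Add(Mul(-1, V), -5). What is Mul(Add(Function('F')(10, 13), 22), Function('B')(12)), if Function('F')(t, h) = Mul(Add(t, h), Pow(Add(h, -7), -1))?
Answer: Rational(-2635, 6) ≈ -439.17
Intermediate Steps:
Function('B')(V) = Add(-5, Mul(-1, V))
Function('F')(t, h) = Mul(Pow(Add(-7, h), -1), Add(h, t)) (Function('F')(t, h) = Mul(Add(h, t), Pow(Add(-7, h), -1)) = Mul(Pow(Add(-7, h), -1), Add(h, t)))
Mul(Add(Function('F')(10, 13), 22), Function('B')(12)) = Mul(Add(Mul(Pow(Add(-7, 13), -1), Add(13, 10)), 22), Add(-5, Mul(-1, 12))) = Mul(Add(Mul(Pow(6, -1), 23), 22), Add(-5, -12)) = Mul(Add(Mul(Rational(1, 6), 23), 22), -17) = Mul(Add(Rational(23, 6), 22), -17) = Mul(Rational(155, 6), -17) = Rational(-2635, 6)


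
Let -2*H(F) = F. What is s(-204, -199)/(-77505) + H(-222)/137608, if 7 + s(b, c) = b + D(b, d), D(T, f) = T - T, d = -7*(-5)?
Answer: 37638343/10665308040 ≈ 0.0035290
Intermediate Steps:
H(F) = -F/2
d = 35
D(T, f) = 0
s(b, c) = -7 + b (s(b, c) = -7 + (b + 0) = -7 + b)
s(-204, -199)/(-77505) + H(-222)/137608 = (-7 - 204)/(-77505) - ½*(-222)/137608 = -211*(-1/77505) + 111*(1/137608) = 211/77505 + 111/137608 = 37638343/10665308040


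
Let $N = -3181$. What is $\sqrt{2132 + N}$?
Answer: $i \sqrt{1049} \approx 32.388 i$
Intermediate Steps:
$\sqrt{2132 + N} = \sqrt{2132 - 3181} = \sqrt{-1049} = i \sqrt{1049}$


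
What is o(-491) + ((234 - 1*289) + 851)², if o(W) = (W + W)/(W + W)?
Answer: 633617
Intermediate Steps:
o(W) = 1 (o(W) = (2*W)/((2*W)) = (2*W)*(1/(2*W)) = 1)
o(-491) + ((234 - 1*289) + 851)² = 1 + ((234 - 1*289) + 851)² = 1 + ((234 - 289) + 851)² = 1 + (-55 + 851)² = 1 + 796² = 1 + 633616 = 633617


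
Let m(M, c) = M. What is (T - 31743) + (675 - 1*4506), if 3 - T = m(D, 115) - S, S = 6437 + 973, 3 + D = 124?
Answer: -28282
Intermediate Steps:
D = 121 (D = -3 + 124 = 121)
S = 7410
T = 7292 (T = 3 - (121 - 1*7410) = 3 - (121 - 7410) = 3 - 1*(-7289) = 3 + 7289 = 7292)
(T - 31743) + (675 - 1*4506) = (7292 - 31743) + (675 - 1*4506) = -24451 + (675 - 4506) = -24451 - 3831 = -28282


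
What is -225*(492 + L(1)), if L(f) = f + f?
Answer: -111150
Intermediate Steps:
L(f) = 2*f
-225*(492 + L(1)) = -225*(492 + 2*1) = -225*(492 + 2) = -225*494 = -111150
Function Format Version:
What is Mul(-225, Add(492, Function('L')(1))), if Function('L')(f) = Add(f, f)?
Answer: -111150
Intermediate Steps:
Function('L')(f) = Mul(2, f)
Mul(-225, Add(492, Function('L')(1))) = Mul(-225, Add(492, Mul(2, 1))) = Mul(-225, Add(492, 2)) = Mul(-225, 494) = -111150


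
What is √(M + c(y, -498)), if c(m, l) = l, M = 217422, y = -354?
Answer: 2*√54231 ≈ 465.75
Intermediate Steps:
√(M + c(y, -498)) = √(217422 - 498) = √216924 = 2*√54231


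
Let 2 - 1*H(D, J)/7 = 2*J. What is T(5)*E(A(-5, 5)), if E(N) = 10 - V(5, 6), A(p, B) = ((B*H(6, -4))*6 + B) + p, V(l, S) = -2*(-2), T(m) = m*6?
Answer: 180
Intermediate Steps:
H(D, J) = 14 - 14*J
T(m) = 6*m
V(l, S) = 4
A(p, B) = p + 421*B (A(p, B) = ((B*(14 - 14*(-4)))*6 + B) + p = ((B*(14 + 56))*6 + B) + p = ((B*70)*6 + B) + p = ((70*B)*6 + B) + p = (420*B + B) + p = 421*B + p = p + 421*B)
E(N) = 6 (E(N) = 10 - 1*4 = 10 - 4 = 6)
T(5)*E(A(-5, 5)) = (6*5)*6 = 30*6 = 180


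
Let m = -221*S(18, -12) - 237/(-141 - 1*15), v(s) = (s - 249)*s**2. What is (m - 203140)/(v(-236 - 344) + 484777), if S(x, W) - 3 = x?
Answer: 3601511/4825440932 ≈ 0.00074636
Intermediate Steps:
S(x, W) = 3 + x
v(s) = s**2*(-249 + s) (v(s) = (-249 + s)*s**2 = s**2*(-249 + s))
m = -241253/52 (m = -221*(3 + 18) - 237/(-141 - 1*15) = -221*21 - 237/(-141 - 15) = -4641 - 237/(-156) = -4641 - 237*(-1/156) = -4641 + 79/52 = -241253/52 ≈ -4639.5)
(m - 203140)/(v(-236 - 344) + 484777) = (-241253/52 - 203140)/((-236 - 344)**2*(-249 + (-236 - 344)) + 484777) = -10804533/(52*((-580)**2*(-249 - 580) + 484777)) = -10804533/(52*(336400*(-829) + 484777)) = -10804533/(52*(-278875600 + 484777)) = -10804533/52/(-278390823) = -10804533/52*(-1/278390823) = 3601511/4825440932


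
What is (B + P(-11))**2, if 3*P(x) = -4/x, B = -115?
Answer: 14371681/1089 ≈ 13197.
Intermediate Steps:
P(x) = -4/(3*x) (P(x) = (-4/x)/3 = -4/(3*x))
(B + P(-11))**2 = (-115 - 4/3/(-11))**2 = (-115 - 4/3*(-1/11))**2 = (-115 + 4/33)**2 = (-3791/33)**2 = 14371681/1089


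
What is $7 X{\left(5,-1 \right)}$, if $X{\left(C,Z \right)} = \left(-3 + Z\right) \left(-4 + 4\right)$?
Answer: $0$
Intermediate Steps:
$X{\left(C,Z \right)} = 0$ ($X{\left(C,Z \right)} = \left(-3 + Z\right) 0 = 0$)
$7 X{\left(5,-1 \right)} = 7 \cdot 0 = 0$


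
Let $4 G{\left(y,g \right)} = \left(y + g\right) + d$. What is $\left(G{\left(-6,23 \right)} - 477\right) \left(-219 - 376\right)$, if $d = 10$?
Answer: $\frac{1119195}{4} \approx 2.798 \cdot 10^{5}$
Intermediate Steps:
$G{\left(y,g \right)} = \frac{5}{2} + \frac{g}{4} + \frac{y}{4}$ ($G{\left(y,g \right)} = \frac{\left(y + g\right) + 10}{4} = \frac{\left(g + y\right) + 10}{4} = \frac{10 + g + y}{4} = \frac{5}{2} + \frac{g}{4} + \frac{y}{4}$)
$\left(G{\left(-6,23 \right)} - 477\right) \left(-219 - 376\right) = \left(\left(\frac{5}{2} + \frac{1}{4} \cdot 23 + \frac{1}{4} \left(-6\right)\right) - 477\right) \left(-219 - 376\right) = \left(\left(\frac{5}{2} + \frac{23}{4} - \frac{3}{2}\right) - 477\right) \left(-595\right) = \left(\frac{27}{4} - 477\right) \left(-595\right) = \left(- \frac{1881}{4}\right) \left(-595\right) = \frac{1119195}{4}$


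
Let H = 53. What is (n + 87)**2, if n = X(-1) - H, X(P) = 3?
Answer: 1369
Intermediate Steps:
n = -50 (n = 3 - 1*53 = 3 - 53 = -50)
(n + 87)**2 = (-50 + 87)**2 = 37**2 = 1369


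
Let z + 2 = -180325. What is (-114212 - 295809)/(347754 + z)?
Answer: -410021/167427 ≈ -2.4490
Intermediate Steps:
z = -180327 (z = -2 - 180325 = -180327)
(-114212 - 295809)/(347754 + z) = (-114212 - 295809)/(347754 - 180327) = -410021/167427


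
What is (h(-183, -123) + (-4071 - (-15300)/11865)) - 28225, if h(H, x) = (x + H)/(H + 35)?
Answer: -1890217561/58534 ≈ -32293.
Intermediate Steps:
h(H, x) = (H + x)/(35 + H)
(h(-183, -123) + (-4071 - (-15300)/11865)) - 28225 = ((-183 - 123)/(35 - 183) + (-4071 - (-15300)/11865)) - 28225 = (-306/(-148) + (-4071 - (-15300)/11865)) - 28225 = (-1/148*(-306) + (-4071 - 1*(-1020/791))) - 28225 = (153/74 + (-4071 + 1020/791)) - 28225 = (153/74 - 3219141/791) - 28225 = -238095411/58534 - 28225 = -1890217561/58534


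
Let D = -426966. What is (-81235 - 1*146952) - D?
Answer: 198779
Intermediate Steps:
(-81235 - 1*146952) - D = (-81235 - 1*146952) - 1*(-426966) = (-81235 - 146952) + 426966 = -228187 + 426966 = 198779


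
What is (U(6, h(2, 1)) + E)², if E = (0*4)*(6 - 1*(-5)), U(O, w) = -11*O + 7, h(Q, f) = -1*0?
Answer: 3481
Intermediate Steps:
h(Q, f) = 0
U(O, w) = 7 - 11*O
E = 0 (E = 0*(6 + 5) = 0*11 = 0)
(U(6, h(2, 1)) + E)² = ((7 - 11*6) + 0)² = ((7 - 66) + 0)² = (-59 + 0)² = (-59)² = 3481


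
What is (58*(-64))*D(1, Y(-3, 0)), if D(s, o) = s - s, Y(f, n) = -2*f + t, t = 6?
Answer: 0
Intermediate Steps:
Y(f, n) = 6 - 2*f (Y(f, n) = -2*f + 6 = 6 - 2*f)
D(s, o) = 0
(58*(-64))*D(1, Y(-3, 0)) = (58*(-64))*0 = -3712*0 = 0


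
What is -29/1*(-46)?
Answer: 1334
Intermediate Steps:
-29/1*(-46) = -29*1*(-46) = -29*(-46) = 1334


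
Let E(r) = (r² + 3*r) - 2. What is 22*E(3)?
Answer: 352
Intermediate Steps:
E(r) = -2 + r² + 3*r
22*E(3) = 22*(-2 + 3² + 3*3) = 22*(-2 + 9 + 9) = 22*16 = 352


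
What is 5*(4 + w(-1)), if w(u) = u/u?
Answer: 25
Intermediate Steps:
w(u) = 1
5*(4 + w(-1)) = 5*(4 + 1) = 5*5 = 25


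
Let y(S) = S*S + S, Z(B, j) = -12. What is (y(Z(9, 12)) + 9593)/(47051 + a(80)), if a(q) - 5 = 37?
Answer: 9725/47093 ≈ 0.20651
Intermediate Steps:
y(S) = S + S**2 (y(S) = S**2 + S = S + S**2)
a(q) = 42 (a(q) = 5 + 37 = 42)
(y(Z(9, 12)) + 9593)/(47051 + a(80)) = (-12*(1 - 12) + 9593)/(47051 + 42) = (-12*(-11) + 9593)/47093 = (132 + 9593)*(1/47093) = 9725*(1/47093) = 9725/47093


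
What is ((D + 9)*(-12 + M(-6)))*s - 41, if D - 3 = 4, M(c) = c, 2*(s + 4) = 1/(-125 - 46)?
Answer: 21125/19 ≈ 1111.8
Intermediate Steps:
s = -1369/342 (s = -4 + 1/(2*(-125 - 46)) = -4 + (½)/(-171) = -4 + (½)*(-1/171) = -4 - 1/342 = -1369/342 ≈ -4.0029)
D = 7 (D = 3 + 4 = 7)
((D + 9)*(-12 + M(-6)))*s - 41 = ((7 + 9)*(-12 - 6))*(-1369/342) - 41 = (16*(-18))*(-1369/342) - 41 = -288*(-1369/342) - 41 = 21904/19 - 41 = 21125/19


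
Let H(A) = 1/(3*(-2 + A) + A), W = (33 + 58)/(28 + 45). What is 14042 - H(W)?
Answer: 1039181/74 ≈ 14043.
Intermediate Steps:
W = 91/73 ≈ 1.2466
H(A) = 1/(-6 + 4*A) (H(A) = 1/((-6 + 3*A) + A) = 1/(-6 + 4*A))
14042 - H(W) = 14042 - 1/(2*(-3 + 2*(91/73))) = 14042 - 1/(2*(-3 + 182/73)) = 14042 - 1/(2*(-37/73)) = 14042 - (-73)/(2*37) = 14042 - 1*(-73/74) = 14042 + 73/74 = 1039181/74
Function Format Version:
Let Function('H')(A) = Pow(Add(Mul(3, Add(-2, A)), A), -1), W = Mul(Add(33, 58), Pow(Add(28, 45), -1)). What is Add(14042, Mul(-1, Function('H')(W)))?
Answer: Rational(1039181, 74) ≈ 14043.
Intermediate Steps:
W = Rational(91, 73) (W = Mul(91, Pow(73, -1)) = Mul(91, Rational(1, 73)) = Rational(91, 73) ≈ 1.2466)
Function('H')(A) = Pow(Add(-6, Mul(4, A)), -1) (Function('H')(A) = Pow(Add(Add(-6, Mul(3, A)), A), -1) = Pow(Add(-6, Mul(4, A)), -1))
Add(14042, Mul(-1, Function('H')(W))) = Add(14042, Mul(-1, Mul(Rational(1, 2), Pow(Add(-3, Mul(2, Rational(91, 73))), -1)))) = Add(14042, Mul(-1, Mul(Rational(1, 2), Pow(Add(-3, Rational(182, 73)), -1)))) = Add(14042, Mul(-1, Mul(Rational(1, 2), Pow(Rational(-37, 73), -1)))) = Add(14042, Mul(-1, Mul(Rational(1, 2), Rational(-73, 37)))) = Add(14042, Mul(-1, Rational(-73, 74))) = Add(14042, Rational(73, 74)) = Rational(1039181, 74)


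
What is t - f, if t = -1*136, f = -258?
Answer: 122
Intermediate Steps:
t = -136
t - f = -136 - 1*(-258) = -136 + 258 = 122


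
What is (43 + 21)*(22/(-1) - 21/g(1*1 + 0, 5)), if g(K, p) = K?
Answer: -2752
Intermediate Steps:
(43 + 21)*(22/(-1) - 21/g(1*1 + 0, 5)) = (43 + 21)*(22/(-1) - 21/(1*1 + 0)) = 64*(22*(-1) - 21/(1 + 0)) = 64*(-22 - 21/1) = 64*(-22 - 21*1) = 64*(-22 - 21) = 64*(-43) = -2752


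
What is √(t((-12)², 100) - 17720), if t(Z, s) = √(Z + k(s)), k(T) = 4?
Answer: √(-17720 + 2*√37) ≈ 133.07*I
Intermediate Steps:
t(Z, s) = √(4 + Z) (t(Z, s) = √(Z + 4) = √(4 + Z))
√(t((-12)², 100) - 17720) = √(√(4 + (-12)²) - 17720) = √(√(4 + 144) - 17720) = √(√148 - 17720) = √(2*√37 - 17720) = √(-17720 + 2*√37)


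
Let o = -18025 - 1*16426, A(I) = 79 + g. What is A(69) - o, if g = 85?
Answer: 34615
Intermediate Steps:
A(I) = 164 (A(I) = 79 + 85 = 164)
o = -34451 (o = -18025 - 16426 = -34451)
A(69) - o = 164 - 1*(-34451) = 164 + 34451 = 34615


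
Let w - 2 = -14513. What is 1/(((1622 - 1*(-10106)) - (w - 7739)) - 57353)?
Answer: -1/23375 ≈ -4.2781e-5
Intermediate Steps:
w = -14511 (w = 2 - 14513 = -14511)
1/(((1622 - 1*(-10106)) - (w - 7739)) - 57353) = 1/(((1622 - 1*(-10106)) - (-14511 - 7739)) - 57353) = 1/(((1622 + 10106) - 1*(-22250)) - 57353) = 1/((11728 + 22250) - 57353) = 1/(33978 - 57353) = 1/(-23375) = -1/23375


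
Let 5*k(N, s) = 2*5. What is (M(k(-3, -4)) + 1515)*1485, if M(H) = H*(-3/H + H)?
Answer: 2251260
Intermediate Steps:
k(N, s) = 2 (k(N, s) = (2*5)/5 = (1/5)*10 = 2)
M(H) = H*(H - 3/H)
(M(k(-3, -4)) + 1515)*1485 = ((-3 + 2**2) + 1515)*1485 = ((-3 + 4) + 1515)*1485 = (1 + 1515)*1485 = 1516*1485 = 2251260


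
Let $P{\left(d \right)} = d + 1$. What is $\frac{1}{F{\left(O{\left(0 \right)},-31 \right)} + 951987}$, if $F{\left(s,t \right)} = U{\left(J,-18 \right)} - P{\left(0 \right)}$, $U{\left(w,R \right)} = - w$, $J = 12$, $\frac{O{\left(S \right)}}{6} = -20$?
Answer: $\frac{1}{951974} \approx 1.0504 \cdot 10^{-6}$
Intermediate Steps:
$O{\left(S \right)} = -120$ ($O{\left(S \right)} = 6 \left(-20\right) = -120$)
$P{\left(d \right)} = 1 + d$
$F{\left(s,t \right)} = -13$ ($F{\left(s,t \right)} = \left(-1\right) 12 - \left(1 + 0\right) = -12 - 1 = -13$)
$\frac{1}{F{\left(O{\left(0 \right)},-31 \right)} + 951987} = \frac{1}{-13 + 951987} = \frac{1}{951974}$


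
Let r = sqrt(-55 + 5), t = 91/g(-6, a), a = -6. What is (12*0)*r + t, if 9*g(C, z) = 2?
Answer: 819/2 ≈ 409.50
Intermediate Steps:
g(C, z) = 2/9 (g(C, z) = (1/9)*2 = 2/9)
t = 819/2 (t = 91/(2/9) = 91*(9/2) = 819/2 ≈ 409.50)
r = 5*I*sqrt(2) (r = sqrt(-50) = 5*I*sqrt(2) ≈ 7.0711*I)
(12*0)*r + t = (12*0)*(5*I*sqrt(2)) + 819/2 = 0*(5*I*sqrt(2)) + 819/2 = 0 + 819/2 = 819/2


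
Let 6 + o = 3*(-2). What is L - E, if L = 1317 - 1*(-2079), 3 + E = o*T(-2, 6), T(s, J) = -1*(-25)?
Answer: 3699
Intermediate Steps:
T(s, J) = 25
o = -12 (o = -6 + 3*(-2) = -6 - 6 = -12)
E = -303 (E = -3 - 12*25 = -3 - 300 = -303)
L = 3396 (L = 1317 + 2079 = 3396)
L - E = 3396 - 1*(-303) = 3396 + 303 = 3699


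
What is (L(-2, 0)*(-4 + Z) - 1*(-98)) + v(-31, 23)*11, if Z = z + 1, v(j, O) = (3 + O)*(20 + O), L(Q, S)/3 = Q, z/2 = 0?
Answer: 12414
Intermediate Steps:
z = 0 (z = 2*0 = 0)
L(Q, S) = 3*Q
Z = 1 (Z = 0 + 1 = 1)
(L(-2, 0)*(-4 + Z) - 1*(-98)) + v(-31, 23)*11 = ((3*(-2))*(-4 + 1) - 1*(-98)) + (60 + 23**2 + 23*23)*11 = (-6*(-3) + 98) + (60 + 529 + 529)*11 = (18 + 98) + 1118*11 = 116 + 12298 = 12414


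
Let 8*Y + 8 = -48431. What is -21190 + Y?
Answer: -217959/8 ≈ -27245.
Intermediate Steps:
Y = -48439/8 (Y = -1 + (⅛)*(-48431) = -1 - 48431/8 = -48439/8 ≈ -6054.9)
-21190 + Y = -21190 - 48439/8 = -217959/8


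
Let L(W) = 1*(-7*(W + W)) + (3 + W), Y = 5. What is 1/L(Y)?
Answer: -1/62 ≈ -0.016129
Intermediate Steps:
L(W) = 3 - 13*W (L(W) = 1*(-14*W) + (3 + W) = -14*W + (3 + W) = 3 - 13*W)
1/L(Y) = 1/(3 - 13*5) = 1/(3 - 65) = 1/(-62) = -1/62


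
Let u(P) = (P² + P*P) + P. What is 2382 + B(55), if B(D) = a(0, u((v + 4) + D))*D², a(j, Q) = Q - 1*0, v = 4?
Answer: 24205407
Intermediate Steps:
u(P) = P + 2*P² (u(P) = (P² + P²) + P = 2*P² + P = P + 2*P²)
a(j, Q) = Q (a(j, Q) = Q + 0 = Q)
B(D) = D²*(8 + D)*(17 + 2*D) (B(D) = (((4 + 4) + D)*(1 + 2*((4 + 4) + D)))*D² = ((8 + D)*(1 + 2*(8 + D)))*D² = ((8 + D)*(1 + (16 + 2*D)))*D² = ((8 + D)*(17 + 2*D))*D² = D²*(8 + D)*(17 + 2*D))
2382 + B(55) = 2382 + 55²*(8 + 55)*(17 + 2*55) = 2382 + 3025*63*(17 + 110) = 2382 + 3025*63*127 = 2382 + 24203025 = 24205407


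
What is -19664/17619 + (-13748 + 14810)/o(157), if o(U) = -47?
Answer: -19635586/828093 ≈ -23.712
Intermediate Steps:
-19664/17619 + (-13748 + 14810)/o(157) = -19664/17619 + (-13748 + 14810)/(-47) = -19664*1/17619 + 1062*(-1/47) = -19664/17619 - 1062/47 = -19635586/828093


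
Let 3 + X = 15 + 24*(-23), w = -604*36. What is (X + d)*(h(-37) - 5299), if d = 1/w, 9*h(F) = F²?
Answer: 271950926521/97848 ≈ 2.7793e+6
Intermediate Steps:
h(F) = F²/9
w = -21744
X = -540 (X = -3 + (15 + 24*(-23)) = -3 + (15 - 552) = -3 - 537 = -540)
d = -1/21744 (d = 1/(-21744) = -1/21744 ≈ -4.5990e-5)
(X + d)*(h(-37) - 5299) = (-540 - 1/21744)*((⅑)*(-37)² - 5299) = -11741761*((⅑)*1369 - 5299)/21744 = -11741761*(1369/9 - 5299)/21744 = -11741761/21744*(-46322/9) = 271950926521/97848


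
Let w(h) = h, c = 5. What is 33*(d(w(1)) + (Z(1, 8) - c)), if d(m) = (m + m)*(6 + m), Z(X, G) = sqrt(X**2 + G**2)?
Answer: 297 + 33*sqrt(65) ≈ 563.05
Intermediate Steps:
Z(X, G) = sqrt(G**2 + X**2)
d(m) = 2*m*(6 + m) (d(m) = (2*m)*(6 + m) = 2*m*(6 + m))
33*(d(w(1)) + (Z(1, 8) - c)) = 33*(2*1*(6 + 1) + (sqrt(8**2 + 1**2) - 1*5)) = 33*(2*1*7 + (sqrt(64 + 1) - 5)) = 33*(14 + (sqrt(65) - 5)) = 33*(14 + (-5 + sqrt(65))) = 33*(9 + sqrt(65)) = 297 + 33*sqrt(65)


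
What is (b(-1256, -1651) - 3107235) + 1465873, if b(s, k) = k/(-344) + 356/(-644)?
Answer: -90904957813/55384 ≈ -1.6414e+6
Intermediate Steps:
b(s, k) = -89/161 - k/344 (b(s, k) = k*(-1/344) + 356*(-1/644) = -k/344 - 89/161 = -89/161 - k/344)
(b(-1256, -1651) - 3107235) + 1465873 = ((-89/161 - 1/344*(-1651)) - 3107235) + 1465873 = ((-89/161 + 1651/344) - 3107235) + 1465873 = (235195/55384 - 3107235) + 1465873 = -172090868045/55384 + 1465873 = -90904957813/55384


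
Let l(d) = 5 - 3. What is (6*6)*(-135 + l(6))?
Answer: -4788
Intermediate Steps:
l(d) = 2
(6*6)*(-135 + l(6)) = (6*6)*(-135 + 2) = 36*(-133) = -4788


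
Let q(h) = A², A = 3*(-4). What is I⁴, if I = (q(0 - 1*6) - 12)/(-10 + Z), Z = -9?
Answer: 303595776/130321 ≈ 2329.6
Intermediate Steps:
A = -12
q(h) = 144 (q(h) = (-12)² = 144)
I = -132/19 (I = (144 - 12)/(-10 - 9) = 132/(-19) = 132*(-1/19) = -132/19 ≈ -6.9474)
I⁴ = (-132/19)⁴ = 303595776/130321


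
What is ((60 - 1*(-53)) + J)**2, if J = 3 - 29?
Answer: 7569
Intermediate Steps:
J = -26
((60 - 1*(-53)) + J)**2 = ((60 - 1*(-53)) - 26)**2 = ((60 + 53) - 26)**2 = (113 - 26)**2 = 87**2 = 7569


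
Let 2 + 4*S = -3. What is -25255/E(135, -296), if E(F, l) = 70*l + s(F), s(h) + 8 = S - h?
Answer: 101020/83457 ≈ 1.2104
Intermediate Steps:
S = -5/4 (S = -½ + (¼)*(-3) = -½ - ¾ = -5/4 ≈ -1.2500)
s(h) = -37/4 - h (s(h) = -8 + (-5/4 - h) = -37/4 - h)
E(F, l) = -37/4 - F + 70*l (E(F, l) = 70*l + (-37/4 - F) = -37/4 - F + 70*l)
-25255/E(135, -296) = -25255/(-37/4 - 1*135 + 70*(-296)) = -25255/(-37/4 - 135 - 20720) = -25255/(-83457/4) = -25255*(-4/83457) = 101020/83457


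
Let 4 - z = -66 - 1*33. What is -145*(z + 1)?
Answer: -15080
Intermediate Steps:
z = 103 (z = 4 - (-66 - 1*33) = 4 - (-66 - 33) = 4 - 1*(-99) = 4 + 99 = 103)
-145*(z + 1) = -145*(103 + 1) = -145*104 = -15080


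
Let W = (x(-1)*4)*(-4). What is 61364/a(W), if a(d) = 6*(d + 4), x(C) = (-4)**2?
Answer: -15341/378 ≈ -40.585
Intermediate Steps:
x(C) = 16
W = -256 (W = (16*4)*(-4) = 64*(-4) = -256)
a(d) = 24 + 6*d (a(d) = 6*(4 + d) = 24 + 6*d)
61364/a(W) = 61364/(24 + 6*(-256)) = 61364/(24 - 1536) = 61364/(-1512) = 61364*(-1/1512) = -15341/378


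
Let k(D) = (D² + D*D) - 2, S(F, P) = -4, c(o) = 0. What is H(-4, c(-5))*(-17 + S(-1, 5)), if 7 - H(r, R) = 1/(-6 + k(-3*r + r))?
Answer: -5873/40 ≈ -146.82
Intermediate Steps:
k(D) = -2 + 2*D² (k(D) = (D² + D²) - 2 = 2*D² - 2 = -2 + 2*D²)
H(r, R) = 7 - 1/(-8 + 8*r²) (H(r, R) = 7 - 1/(-6 + (-2 + 2*(-3*r + r)²)) = 7 - 1/(-6 + (-2 + 2*(-2*r)²)) = 7 - 1/(-6 + (-2 + 2*(4*r²))) = 7 - 1/(-6 + (-2 + 8*r²)) = 7 - 1/(-8 + 8*r²))
H(-4, c(-5))*(-17 + S(-1, 5)) = ((-57 + 56*(-4)²)/(8*(-1 + (-4)²)))*(-17 - 4) = ((-57 + 56*16)/(8*(-1 + 16)))*(-21) = ((⅛)*(-57 + 896)/15)*(-21) = ((⅛)*(1/15)*839)*(-21) = (839/120)*(-21) = -5873/40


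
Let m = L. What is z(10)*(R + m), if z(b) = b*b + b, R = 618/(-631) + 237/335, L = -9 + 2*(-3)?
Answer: -71021676/42277 ≈ -1679.9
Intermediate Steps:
L = -15 (L = -9 - 6 = -15)
m = -15
R = -57483/211385 (R = 618*(-1/631) + 237*(1/335) = -618/631 + 237/335 = -57483/211385 ≈ -0.27193)
z(b) = b + b**2 (z(b) = b**2 + b = b + b**2)
z(10)*(R + m) = (10*(1 + 10))*(-57483/211385 - 15) = (10*11)*(-3228258/211385) = 110*(-3228258/211385) = -71021676/42277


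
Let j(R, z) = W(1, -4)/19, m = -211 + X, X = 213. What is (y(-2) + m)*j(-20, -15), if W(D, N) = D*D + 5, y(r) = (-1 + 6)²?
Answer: 162/19 ≈ 8.5263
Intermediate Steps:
y(r) = 25 (y(r) = 5² = 25)
W(D, N) = 5 + D² (W(D, N) = D² + 5 = 5 + D²)
m = 2 (m = -211 + 213 = 2)
j(R, z) = 6/19 (j(R, z) = (5 + 1²)/19 = (5 + 1)*(1/19) = 6*(1/19) = 6/19)
(y(-2) + m)*j(-20, -15) = (25 + 2)*(6/19) = 27*(6/19) = 162/19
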